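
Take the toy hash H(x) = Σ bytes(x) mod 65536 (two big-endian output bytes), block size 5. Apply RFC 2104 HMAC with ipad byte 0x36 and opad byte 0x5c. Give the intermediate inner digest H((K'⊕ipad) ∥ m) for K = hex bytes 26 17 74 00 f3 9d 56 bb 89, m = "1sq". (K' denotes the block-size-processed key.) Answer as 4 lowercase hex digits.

02d9

Key hex bytes 26 17 74 00 f3 9d 56 bb 89 is 9 bytes > B = 5, so hash it first: H(key) = 03 db, then zero-pad to 5 bytes: K' = 03 db 00 00 00.
K' ⊕ ipad = 35 ed 36 36 36.
Inner input = 35 ed 36 36 36 ∥ 31 73 71.
Inner hash: sum = 53+237+54+54+54+49+115+113 = 729 → 02 d9.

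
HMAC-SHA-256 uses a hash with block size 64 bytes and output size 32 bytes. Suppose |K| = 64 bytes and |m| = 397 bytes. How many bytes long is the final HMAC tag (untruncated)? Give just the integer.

The tag is one SHA-256 digest: 32 bytes.

32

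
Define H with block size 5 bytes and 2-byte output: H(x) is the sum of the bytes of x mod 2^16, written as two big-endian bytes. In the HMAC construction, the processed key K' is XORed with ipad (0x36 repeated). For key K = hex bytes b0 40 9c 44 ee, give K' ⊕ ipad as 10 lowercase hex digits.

8676aa72d8

Key hex bytes b0 40 9c 44 ee is exactly B = 5 bytes: K' = b0 40 9c 44 ee.
XOR each byte with 0x36: b0⊕36=86, 40⊕36=76, 9c⊕36=aa, 44⊕36=72, ee⊕36=d8.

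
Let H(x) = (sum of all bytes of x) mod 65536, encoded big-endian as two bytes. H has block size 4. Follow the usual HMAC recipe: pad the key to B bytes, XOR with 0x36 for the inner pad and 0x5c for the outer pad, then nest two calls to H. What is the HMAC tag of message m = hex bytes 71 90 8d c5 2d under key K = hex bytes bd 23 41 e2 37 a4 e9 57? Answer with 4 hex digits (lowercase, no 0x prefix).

Key hex bytes bd 23 41 e2 37 a4 e9 57 is 8 bytes > B = 4, so hash it first: H(key) = 04 1e, then zero-pad to 4 bytes: K' = 04 1e 00 00.
K' ⊕ ipad = 32 28 36 36.  K' ⊕ opad = 58 42 5c 5c.
Inner input = (K'⊕ipad) ∥ m = 32 28 36 36 ∥ 71 90 8d c5 2d.
Inner hash: sum = 50+40+54+54+113+144+141+197+45 = 838 → 03 46.
Outer input = (K'⊕opad) ∥ inner = 58 42 5c 5c ∥ 03 46.
Outer hash (tag): sum = 88+66+92+92+3+70 = 411 → 01 9b.

019b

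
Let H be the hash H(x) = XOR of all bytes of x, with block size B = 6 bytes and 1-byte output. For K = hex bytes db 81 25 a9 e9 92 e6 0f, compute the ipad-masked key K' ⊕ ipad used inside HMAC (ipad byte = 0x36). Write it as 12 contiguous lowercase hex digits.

Key hex bytes db 81 25 a9 e9 92 e6 0f is 8 bytes > B = 6, so hash it first: H(key) = 44, then zero-pad to 6 bytes: K' = 44 00 00 00 00 00.
XOR each byte with 0x36: 44⊕36=72, 00⊕36=36, 00⊕36=36, 00⊕36=36, 00⊕36=36, 00⊕36=36.

723636363636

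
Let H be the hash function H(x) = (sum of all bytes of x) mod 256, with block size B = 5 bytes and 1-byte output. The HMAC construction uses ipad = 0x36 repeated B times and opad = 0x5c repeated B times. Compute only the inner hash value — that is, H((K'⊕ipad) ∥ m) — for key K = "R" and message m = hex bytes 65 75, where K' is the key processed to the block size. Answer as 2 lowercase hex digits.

Key "R" = 52 is 1 byte ≤ B = 5; zero-pad to 5 bytes: K' = 52 00 00 00 00.
K' ⊕ ipad = 64 36 36 36 36.
Inner input = 64 36 36 36 36 ∥ 65 75.
Inner hash: sum = 100+54+54+54+54+101+117 = 534; mod 256 = 22 → 16.

16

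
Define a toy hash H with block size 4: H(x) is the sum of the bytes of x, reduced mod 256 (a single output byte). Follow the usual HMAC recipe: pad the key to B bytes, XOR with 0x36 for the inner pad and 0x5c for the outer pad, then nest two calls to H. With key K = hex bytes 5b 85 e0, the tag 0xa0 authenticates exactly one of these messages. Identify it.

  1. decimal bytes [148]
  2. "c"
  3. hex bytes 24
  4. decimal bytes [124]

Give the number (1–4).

4

Key hex bytes 5b 85 e0 is 3 bytes ≤ B = 4; zero-pad to 4 bytes: K' = 5b 85 e0 00.
K' ⊕ ipad = 6d b3 d6 36; K' ⊕ opad = 07 d9 bc 5c.
m1: inner = H(6d b3 d6 36 94) = c0; tag = H(07 d9 bc 5c c0) = b8
m2: inner = H(6d b3 d6 36 63) = 8f; tag = H(07 d9 bc 5c 8f) = 87
m3: inner = H(6d b3 d6 36 24) = 50; tag = H(07 d9 bc 5c 50) = 48
m4: inner = H(6d b3 d6 36 7c) = a8; tag = H(07 d9 bc 5c a8) = a0 ← matches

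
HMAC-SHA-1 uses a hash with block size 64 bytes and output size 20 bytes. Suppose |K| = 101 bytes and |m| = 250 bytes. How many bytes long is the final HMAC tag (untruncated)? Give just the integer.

20

The tag is one SHA-1 digest: 20 bytes.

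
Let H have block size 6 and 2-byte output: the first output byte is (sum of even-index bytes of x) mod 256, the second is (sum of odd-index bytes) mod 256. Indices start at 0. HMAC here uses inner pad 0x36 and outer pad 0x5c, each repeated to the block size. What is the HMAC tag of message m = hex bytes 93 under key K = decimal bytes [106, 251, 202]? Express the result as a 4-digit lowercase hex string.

4998

Key decimal bytes [106, 251, 202] = 6a fb ca is 3 bytes ≤ B = 6; zero-pad to 6 bytes: K' = 6a fb ca 00 00 00.
K' ⊕ ipad = 5c cd fc 36 36 36.  K' ⊕ opad = 36 a7 96 5c 5c 5c.
Inner input = (K'⊕ipad) ∥ m = 5c cd fc 36 36 36 ∥ 93.
Inner hash: even-index sum = 545 mod 256 = 33; odd-index sum = 313 mod 256 = 57 → 21 39.
Outer input = (K'⊕opad) ∥ inner = 36 a7 96 5c 5c 5c ∥ 21 39.
Outer hash (tag): even-index sum = 329 mod 256 = 73; odd-index sum = 408 mod 256 = 152 → 49 98.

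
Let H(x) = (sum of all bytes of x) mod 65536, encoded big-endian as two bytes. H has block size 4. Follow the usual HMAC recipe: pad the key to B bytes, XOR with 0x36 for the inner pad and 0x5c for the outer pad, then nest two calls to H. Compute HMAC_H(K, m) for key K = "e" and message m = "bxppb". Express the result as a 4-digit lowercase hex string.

Key "e" = 65 is 1 byte ≤ B = 4; zero-pad to 4 bytes: K' = 65 00 00 00.
K' ⊕ ipad = 53 36 36 36.  K' ⊕ opad = 39 5c 5c 5c.
Inner input = (K'⊕ipad) ∥ m = 53 36 36 36 ∥ 62 78 70 70 62.
Inner hash: sum = 83+54+54+54+98+120+112+112+98 = 785 → 03 11.
Outer input = (K'⊕opad) ∥ inner = 39 5c 5c 5c ∥ 03 11.
Outer hash (tag): sum = 57+92+92+92+3+17 = 353 → 01 61.

0161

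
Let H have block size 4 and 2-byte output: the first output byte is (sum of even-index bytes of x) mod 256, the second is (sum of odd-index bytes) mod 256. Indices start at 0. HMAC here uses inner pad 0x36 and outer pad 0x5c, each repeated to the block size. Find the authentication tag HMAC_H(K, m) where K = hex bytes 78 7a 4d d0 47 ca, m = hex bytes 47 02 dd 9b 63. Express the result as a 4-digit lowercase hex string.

Key hex bytes 78 7a 4d d0 47 ca is 6 bytes > B = 4, so hash it first: H(key) = 0c 14, then zero-pad to 4 bytes: K' = 0c 14 00 00.
K' ⊕ ipad = 3a 22 36 36.  K' ⊕ opad = 50 48 5c 5c.
Inner input = (K'⊕ipad) ∥ m = 3a 22 36 36 ∥ 47 02 dd 9b 63.
Inner hash: even-index sum = 503 mod 256 = 247; odd-index sum = 245 mod 256 = 245 → f7 f5.
Outer input = (K'⊕opad) ∥ inner = 50 48 5c 5c ∥ f7 f5.
Outer hash (tag): even-index sum = 419 mod 256 = 163; odd-index sum = 409 mod 256 = 153 → a3 99.

a399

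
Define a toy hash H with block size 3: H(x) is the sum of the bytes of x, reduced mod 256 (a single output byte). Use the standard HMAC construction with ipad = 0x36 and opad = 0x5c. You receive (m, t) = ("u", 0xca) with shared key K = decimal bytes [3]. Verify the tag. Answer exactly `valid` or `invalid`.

invalid

Key decimal bytes [3] = 03 is 1 byte ≤ B = 3; zero-pad to 3 bytes: K' = 03 00 00.
K' ⊕ ipad = 35 36 36; K' ⊕ opad = 5f 5c 5c.
Inner hash: sum = 53+54+54+117 = 278; mod 256 = 22 → 16.
Outer hash (recomputed tag): sum = 95+92+92+22 = 301; mod 256 = 45 → 2d.
Recomputed tag = 2d; claimed = ca → mismatch.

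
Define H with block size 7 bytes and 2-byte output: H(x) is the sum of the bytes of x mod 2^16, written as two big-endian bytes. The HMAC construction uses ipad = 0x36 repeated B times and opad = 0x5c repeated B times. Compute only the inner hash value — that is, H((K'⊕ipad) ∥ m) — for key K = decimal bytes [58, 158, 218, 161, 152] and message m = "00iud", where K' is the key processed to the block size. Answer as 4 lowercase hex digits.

Key decimal bytes [58, 158, 218, 161, 152] = 3a 9e da a1 98 is 5 bytes ≤ B = 7; zero-pad to 7 bytes: K' = 3a 9e da a1 98 00 00.
K' ⊕ ipad = 0c a8 ec 97 ae 36 36.
Inner input = 0c a8 ec 97 ae 36 36 ∥ 30 30 69 75 64.
Inner hash: sum = 12+168+236+151+174+54+54+48+48+105+117+100 = 1267 → 04 f3.

04f3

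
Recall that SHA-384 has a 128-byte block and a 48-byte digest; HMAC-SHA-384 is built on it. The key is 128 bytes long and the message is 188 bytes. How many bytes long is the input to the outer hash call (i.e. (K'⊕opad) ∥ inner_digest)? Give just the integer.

176

Key is 128 ≤ 128 bytes, zero-padded: |K'| = 128.
Outer input = (K'⊕opad) ∥ H(inner) → 128 + 48 = 176 bytes.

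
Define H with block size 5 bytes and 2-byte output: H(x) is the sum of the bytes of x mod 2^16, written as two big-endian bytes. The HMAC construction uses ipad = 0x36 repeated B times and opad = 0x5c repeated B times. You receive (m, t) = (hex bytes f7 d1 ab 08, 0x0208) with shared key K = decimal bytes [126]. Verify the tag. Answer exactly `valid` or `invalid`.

invalid

Key decimal bytes [126] = 7e is 1 byte ≤ B = 5; zero-pad to 5 bytes: K' = 7e 00 00 00 00.
K' ⊕ ipad = 48 36 36 36 36; K' ⊕ opad = 22 5c 5c 5c 5c.
Inner hash: sum = 72+54+54+54+54+247+209+171+8 = 923 → 03 9b.
Outer hash (recomputed tag): sum = 34+92+92+92+92+3+155 = 560 → 02 30.
Recomputed tag = 0230; claimed = 0208 → mismatch.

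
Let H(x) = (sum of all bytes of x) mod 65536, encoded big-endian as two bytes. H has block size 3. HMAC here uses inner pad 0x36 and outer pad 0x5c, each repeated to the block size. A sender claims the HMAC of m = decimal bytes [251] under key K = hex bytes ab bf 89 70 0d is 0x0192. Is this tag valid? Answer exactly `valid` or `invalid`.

Key hex bytes ab bf 89 70 0d is 5 bytes > B = 3, so hash it first: H(key) = 02 70, then zero-pad to 3 bytes: K' = 02 70 00.
K' ⊕ ipad = 34 46 36; K' ⊕ opad = 5e 2c 5c.
Inner hash: sum = 52+70+54+251 = 427 → 01 ab.
Outer hash (recomputed tag): sum = 94+44+92+1+171 = 402 → 01 92.
Recomputed tag = 0192; claimed = 0192 → match.

valid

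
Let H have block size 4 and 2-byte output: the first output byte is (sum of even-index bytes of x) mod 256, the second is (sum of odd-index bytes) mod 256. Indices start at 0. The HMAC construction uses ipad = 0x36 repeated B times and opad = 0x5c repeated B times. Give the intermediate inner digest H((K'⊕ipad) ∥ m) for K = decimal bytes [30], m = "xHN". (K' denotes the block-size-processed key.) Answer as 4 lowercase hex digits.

Key decimal bytes [30] = 1e is 1 byte ≤ B = 4; zero-pad to 4 bytes: K' = 1e 00 00 00.
K' ⊕ ipad = 28 36 36 36.
Inner input = 28 36 36 36 ∥ 78 48 4e.
Inner hash: even-index sum = 292 mod 256 = 36; odd-index sum = 180 mod 256 = 180 → 24 b4.

24b4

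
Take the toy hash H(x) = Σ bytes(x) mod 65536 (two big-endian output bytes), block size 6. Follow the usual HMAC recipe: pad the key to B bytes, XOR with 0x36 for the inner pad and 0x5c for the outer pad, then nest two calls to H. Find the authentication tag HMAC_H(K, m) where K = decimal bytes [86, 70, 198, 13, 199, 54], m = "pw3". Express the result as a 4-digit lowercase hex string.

021e

Key decimal bytes [86, 70, 198, 13, 199, 54] = 56 46 c6 0d c7 36 is exactly B = 6 bytes: K' = 56 46 c6 0d c7 36.
K' ⊕ ipad = 60 70 f0 3b f1 00.  K' ⊕ opad = 0a 1a 9a 51 9b 6a.
Inner input = (K'⊕ipad) ∥ m = 60 70 f0 3b f1 00 ∥ 70 77 33.
Inner hash: sum = 96+112+240+59+241+0+112+119+51 = 1030 → 04 06.
Outer input = (K'⊕opad) ∥ inner = 0a 1a 9a 51 9b 6a ∥ 04 06.
Outer hash (tag): sum = 10+26+154+81+155+106+4+6 = 542 → 02 1e.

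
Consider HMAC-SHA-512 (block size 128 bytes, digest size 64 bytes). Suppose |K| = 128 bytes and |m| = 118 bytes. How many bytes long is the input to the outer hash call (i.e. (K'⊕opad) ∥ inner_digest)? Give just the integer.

Key is 128 ≤ 128 bytes, zero-padded: |K'| = 128.
Outer input = (K'⊕opad) ∥ H(inner) → 128 + 64 = 192 bytes.

192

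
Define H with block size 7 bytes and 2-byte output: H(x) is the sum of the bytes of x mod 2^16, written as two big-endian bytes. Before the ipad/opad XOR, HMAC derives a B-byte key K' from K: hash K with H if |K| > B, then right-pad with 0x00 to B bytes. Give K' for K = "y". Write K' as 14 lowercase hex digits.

Key "y" = 79 is 1 byte ≤ B = 7; zero-pad to 7 bytes: K' = 79 00 00 00 00 00 00.

79000000000000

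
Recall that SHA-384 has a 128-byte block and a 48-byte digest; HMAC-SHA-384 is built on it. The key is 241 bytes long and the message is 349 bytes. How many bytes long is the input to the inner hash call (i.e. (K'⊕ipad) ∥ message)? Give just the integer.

Key is 241 > 128 bytes, so it is hashed to 48 bytes then zero-padded to 128: |K'| = 128.
Inner input = (K'⊕ipad) ∥ m → 128 + 349 = 477 bytes.

477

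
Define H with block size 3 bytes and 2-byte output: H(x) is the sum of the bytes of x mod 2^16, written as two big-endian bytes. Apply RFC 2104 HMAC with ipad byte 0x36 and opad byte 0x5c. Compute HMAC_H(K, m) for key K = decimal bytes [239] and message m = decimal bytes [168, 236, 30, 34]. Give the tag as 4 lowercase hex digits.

0187

Key decimal bytes [239] = ef is 1 byte ≤ B = 3; zero-pad to 3 bytes: K' = ef 00 00.
K' ⊕ ipad = d9 36 36.  K' ⊕ opad = b3 5c 5c.
Inner input = (K'⊕ipad) ∥ m = d9 36 36 ∥ a8 ec 1e 22.
Inner hash: sum = 217+54+54+168+236+30+34 = 793 → 03 19.
Outer input = (K'⊕opad) ∥ inner = b3 5c 5c ∥ 03 19.
Outer hash (tag): sum = 179+92+92+3+25 = 391 → 01 87.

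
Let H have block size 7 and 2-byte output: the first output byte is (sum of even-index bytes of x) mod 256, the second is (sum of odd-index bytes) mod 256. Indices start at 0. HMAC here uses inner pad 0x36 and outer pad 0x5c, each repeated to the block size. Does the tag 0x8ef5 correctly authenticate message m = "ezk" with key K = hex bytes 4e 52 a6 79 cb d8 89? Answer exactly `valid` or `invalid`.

invalid

Key hex bytes 4e 52 a6 79 cb d8 89 is exactly B = 7 bytes: K' = 4e 52 a6 79 cb d8 89.
K' ⊕ ipad = 78 64 90 4f fd ee bf; K' ⊕ opad = 12 0e fa 25 97 84 d5.
Inner hash: even-index sum = 830 mod 256 = 62; odd-index sum = 625 mod 256 = 113 → 3e 71.
Outer hash (recomputed tag): even-index sum = 745 mod 256 = 233; odd-index sum = 245 mod 256 = 245 → e9 f5.
Recomputed tag = e9f5; claimed = 8ef5 → mismatch.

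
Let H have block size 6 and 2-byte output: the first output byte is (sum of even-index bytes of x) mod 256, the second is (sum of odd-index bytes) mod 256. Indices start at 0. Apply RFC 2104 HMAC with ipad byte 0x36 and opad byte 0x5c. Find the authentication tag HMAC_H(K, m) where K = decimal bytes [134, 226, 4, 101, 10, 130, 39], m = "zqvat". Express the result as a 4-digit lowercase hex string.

Key decimal bytes [134, 226, 4, 101, 10, 130, 39] = 86 e2 04 65 0a 82 27 is 7 bytes > B = 6, so hash it first: H(key) = bb c9, then zero-pad to 6 bytes: K' = bb c9 00 00 00 00.
K' ⊕ ipad = 8d ff 36 36 36 36.  K' ⊕ opad = e7 95 5c 5c 5c 5c.
Inner input = (K'⊕ipad) ∥ m = 8d ff 36 36 36 36 ∥ 7a 71 76 61 74.
Inner hash: even-index sum = 605 mod 256 = 93; odd-index sum = 573 mod 256 = 61 → 5d 3d.
Outer input = (K'⊕opad) ∥ inner = e7 95 5c 5c 5c 5c ∥ 5d 3d.
Outer hash (tag): even-index sum = 508 mod 256 = 252; odd-index sum = 394 mod 256 = 138 → fc 8a.

fc8a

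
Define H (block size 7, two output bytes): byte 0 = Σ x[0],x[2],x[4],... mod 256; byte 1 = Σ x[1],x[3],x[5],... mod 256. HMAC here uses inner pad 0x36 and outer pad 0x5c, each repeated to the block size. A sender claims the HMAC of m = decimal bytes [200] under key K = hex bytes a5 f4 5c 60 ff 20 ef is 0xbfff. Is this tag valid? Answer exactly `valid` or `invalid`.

invalid

Key hex bytes a5 f4 5c 60 ff 20 ef is exactly B = 7 bytes: K' = a5 f4 5c 60 ff 20 ef.
K' ⊕ ipad = 93 c2 6a 56 c9 16 d9; K' ⊕ opad = f9 a8 00 3c a3 7c b3.
Inner hash: even-index sum = 671 mod 256 = 159; odd-index sum = 502 mod 256 = 246 → 9f f6.
Outer hash (recomputed tag): even-index sum = 837 mod 256 = 69; odd-index sum = 511 mod 256 = 255 → 45 ff.
Recomputed tag = 45ff; claimed = bfff → mismatch.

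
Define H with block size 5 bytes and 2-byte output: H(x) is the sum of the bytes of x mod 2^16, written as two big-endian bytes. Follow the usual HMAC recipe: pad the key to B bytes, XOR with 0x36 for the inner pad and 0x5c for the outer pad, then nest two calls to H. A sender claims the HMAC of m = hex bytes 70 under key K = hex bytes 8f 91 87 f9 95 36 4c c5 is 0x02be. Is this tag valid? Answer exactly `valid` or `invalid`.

Key hex bytes 8f 91 87 f9 95 36 4c c5 is 8 bytes > B = 5, so hash it first: H(key) = 04 7c, then zero-pad to 5 bytes: K' = 04 7c 00 00 00.
K' ⊕ ipad = 32 4a 36 36 36; K' ⊕ opad = 58 20 5c 5c 5c.
Inner hash: sum = 50+74+54+54+54+112 = 398 → 01 8e.
Outer hash (recomputed tag): sum = 88+32+92+92+92+1+142 = 539 → 02 1b.
Recomputed tag = 021b; claimed = 02be → mismatch.

invalid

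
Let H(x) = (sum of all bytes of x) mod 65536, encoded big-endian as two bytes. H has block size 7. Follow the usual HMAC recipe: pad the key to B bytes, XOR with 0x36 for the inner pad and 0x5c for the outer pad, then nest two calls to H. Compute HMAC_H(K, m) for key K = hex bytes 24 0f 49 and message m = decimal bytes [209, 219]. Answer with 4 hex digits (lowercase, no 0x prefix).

02a1

Key hex bytes 24 0f 49 is 3 bytes ≤ B = 7; zero-pad to 7 bytes: K' = 24 0f 49 00 00 00 00.
K' ⊕ ipad = 12 39 7f 36 36 36 36.  K' ⊕ opad = 78 53 15 5c 5c 5c 5c.
Inner input = (K'⊕ipad) ∥ m = 12 39 7f 36 36 36 36 ∥ d1 db.
Inner hash: sum = 18+57+127+54+54+54+54+209+219 = 846 → 03 4e.
Outer input = (K'⊕opad) ∥ inner = 78 53 15 5c 5c 5c 5c ∥ 03 4e.
Outer hash (tag): sum = 120+83+21+92+92+92+92+3+78 = 673 → 02 a1.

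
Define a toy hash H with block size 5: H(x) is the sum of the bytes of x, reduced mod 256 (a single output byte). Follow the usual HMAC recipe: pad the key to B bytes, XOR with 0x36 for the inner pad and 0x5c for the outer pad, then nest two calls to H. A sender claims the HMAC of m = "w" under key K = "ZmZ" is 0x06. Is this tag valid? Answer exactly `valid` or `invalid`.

invalid

Key "ZmZ" = 5a 6d 5a is 3 bytes ≤ B = 5; zero-pad to 5 bytes: K' = 5a 6d 5a 00 00.
K' ⊕ ipad = 6c 5b 6c 36 36; K' ⊕ opad = 06 31 06 5c 5c.
Inner hash: sum = 108+91+108+54+54+119 = 534; mod 256 = 22 → 16.
Outer hash (recomputed tag): sum = 6+49+6+92+92+22 = 267; mod 256 = 11 → 0b.
Recomputed tag = 0b; claimed = 06 → mismatch.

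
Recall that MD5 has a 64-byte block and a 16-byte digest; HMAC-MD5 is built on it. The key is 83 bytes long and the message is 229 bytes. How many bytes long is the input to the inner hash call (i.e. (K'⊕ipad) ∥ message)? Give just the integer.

Key is 83 > 64 bytes, so it is hashed to 16 bytes then zero-padded to 64: |K'| = 64.
Inner input = (K'⊕ipad) ∥ m → 64 + 229 = 293 bytes.

293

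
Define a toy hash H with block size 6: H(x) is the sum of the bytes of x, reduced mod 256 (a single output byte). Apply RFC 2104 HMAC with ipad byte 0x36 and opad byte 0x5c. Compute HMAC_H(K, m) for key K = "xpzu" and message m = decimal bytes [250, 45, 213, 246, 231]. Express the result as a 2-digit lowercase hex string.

bf

Key "xpzu" = 78 70 7a 75 is 4 bytes ≤ B = 6; zero-pad to 6 bytes: K' = 78 70 7a 75 00 00.
K' ⊕ ipad = 4e 46 4c 43 36 36.  K' ⊕ opad = 24 2c 26 29 5c 5c.
Inner input = (K'⊕ipad) ∥ m = 4e 46 4c 43 36 36 ∥ fa 2d d5 f6 e7.
Inner hash: sum = 78+70+76+67+54+54+250+45+213+246+231 = 1384; mod 256 = 104 → 68.
Outer input = (K'⊕opad) ∥ inner = 24 2c 26 29 5c 5c ∥ 68.
Outer hash (tag): sum = 36+44+38+41+92+92+104 = 447; mod 256 = 191 → bf.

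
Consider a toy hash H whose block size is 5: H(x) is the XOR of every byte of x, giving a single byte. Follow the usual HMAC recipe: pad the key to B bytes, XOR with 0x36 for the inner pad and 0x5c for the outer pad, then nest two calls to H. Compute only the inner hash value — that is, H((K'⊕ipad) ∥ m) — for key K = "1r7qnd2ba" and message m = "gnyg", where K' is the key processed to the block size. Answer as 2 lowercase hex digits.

Key "1r7qnd2ba" = 31 72 37 71 6e 64 32 62 61 is 9 bytes > B = 5, so hash it first: H(key) = 3e, then zero-pad to 5 bytes: K' = 3e 00 00 00 00.
K' ⊕ ipad = 08 36 36 36 36.
Inner input = 08 36 36 36 36 ∥ 67 6e 79 67.
Inner hash: XOR 08⊕36⊕36⊕36⊕36⊕67⊕6e⊕79⊕67 = 1f.

1f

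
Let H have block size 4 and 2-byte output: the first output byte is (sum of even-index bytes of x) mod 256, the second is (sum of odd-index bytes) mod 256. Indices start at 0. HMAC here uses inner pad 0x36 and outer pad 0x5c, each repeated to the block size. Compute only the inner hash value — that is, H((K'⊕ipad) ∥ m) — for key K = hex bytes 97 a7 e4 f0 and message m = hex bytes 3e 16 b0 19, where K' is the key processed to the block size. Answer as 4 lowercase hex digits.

Key hex bytes 97 a7 e4 f0 is exactly B = 4 bytes: K' = 97 a7 e4 f0.
K' ⊕ ipad = a1 91 d2 c6.
Inner input = a1 91 d2 c6 ∥ 3e 16 b0 19.
Inner hash: even-index sum = 609 mod 256 = 97; odd-index sum = 390 mod 256 = 134 → 61 86.

6186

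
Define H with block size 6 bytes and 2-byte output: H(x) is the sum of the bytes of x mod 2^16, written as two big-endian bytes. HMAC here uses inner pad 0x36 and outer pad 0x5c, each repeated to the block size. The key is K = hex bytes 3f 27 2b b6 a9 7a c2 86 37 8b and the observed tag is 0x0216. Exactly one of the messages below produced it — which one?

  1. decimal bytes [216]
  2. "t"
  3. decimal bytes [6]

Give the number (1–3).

Key hex bytes 3f 27 2b b6 a9 7a c2 86 37 8b is 10 bytes > B = 6, so hash it first: H(key) = 04 74, then zero-pad to 6 bytes: K' = 04 74 00 00 00 00.
K' ⊕ ipad = 32 42 36 36 36 36; K' ⊕ opad = 58 28 5c 5c 5c 5c.
m1: inner = H(32 42 36 36 36 36 d8) = 02 24; tag = H(58 28 5c 5c 5c 5c 02 24) = 0216 ← matches
m2: inner = H(32 42 36 36 36 36 74) = 01 c0; tag = H(58 28 5c 5c 5c 5c 01 c0) = 02b1
m3: inner = H(32 42 36 36 36 36 06) = 01 52; tag = H(58 28 5c 5c 5c 5c 01 52) = 0243

1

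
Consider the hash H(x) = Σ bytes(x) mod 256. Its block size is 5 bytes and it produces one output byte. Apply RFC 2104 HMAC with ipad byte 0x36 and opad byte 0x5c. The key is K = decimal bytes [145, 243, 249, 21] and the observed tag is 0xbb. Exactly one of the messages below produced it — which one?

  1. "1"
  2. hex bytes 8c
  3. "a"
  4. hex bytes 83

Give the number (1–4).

3

Key decimal bytes [145, 243, 249, 21] = 91 f3 f9 15 is 4 bytes ≤ B = 5; zero-pad to 5 bytes: K' = 91 f3 f9 15 00.
K' ⊕ ipad = a7 c5 cf 23 36; K' ⊕ opad = cd af a5 49 5c.
m1: inner = H(a7 c5 cf 23 36 31) = c5; tag = H(cd af a5 49 5c c5) = 8b
m2: inner = H(a7 c5 cf 23 36 8c) = 20; tag = H(cd af a5 49 5c 20) = e6
m3: inner = H(a7 c5 cf 23 36 61) = f5; tag = H(cd af a5 49 5c f5) = bb ← matches
m4: inner = H(a7 c5 cf 23 36 83) = 17; tag = H(cd af a5 49 5c 17) = dd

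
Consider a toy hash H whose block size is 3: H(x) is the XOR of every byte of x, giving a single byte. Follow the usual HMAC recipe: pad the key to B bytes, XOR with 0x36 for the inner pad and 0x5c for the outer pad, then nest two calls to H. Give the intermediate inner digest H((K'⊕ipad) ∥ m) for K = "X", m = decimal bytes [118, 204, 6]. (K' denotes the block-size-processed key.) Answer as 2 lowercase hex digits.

d2

Key "X" = 58 is 1 byte ≤ B = 3; zero-pad to 3 bytes: K' = 58 00 00.
K' ⊕ ipad = 6e 36 36.
Inner input = 6e 36 36 ∥ 76 cc 06.
Inner hash: XOR 6e⊕36⊕36⊕76⊕cc⊕06 = d2.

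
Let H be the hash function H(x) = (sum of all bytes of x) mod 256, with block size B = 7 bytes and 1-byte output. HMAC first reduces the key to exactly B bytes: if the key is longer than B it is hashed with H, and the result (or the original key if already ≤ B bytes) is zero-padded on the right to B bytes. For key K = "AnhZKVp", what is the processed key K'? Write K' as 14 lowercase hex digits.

Key "AnhZKVp" = 41 6e 68 5a 4b 56 70 is exactly B = 7 bytes: K' = 41 6e 68 5a 4b 56 70.

416e685a4b5670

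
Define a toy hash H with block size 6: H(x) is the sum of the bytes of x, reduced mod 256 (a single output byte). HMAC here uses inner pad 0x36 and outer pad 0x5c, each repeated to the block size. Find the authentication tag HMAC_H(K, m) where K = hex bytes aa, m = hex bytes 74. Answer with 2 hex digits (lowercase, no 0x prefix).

Key hex bytes aa is 1 byte ≤ B = 6; zero-pad to 6 bytes: K' = aa 00 00 00 00 00.
K' ⊕ ipad = 9c 36 36 36 36 36.  K' ⊕ opad = f6 5c 5c 5c 5c 5c.
Inner input = (K'⊕ipad) ∥ m = 9c 36 36 36 36 36 ∥ 74.
Inner hash: sum = 156+54+54+54+54+54+116 = 542; mod 256 = 30 → 1e.
Outer input = (K'⊕opad) ∥ inner = f6 5c 5c 5c 5c 5c ∥ 1e.
Outer hash (tag): sum = 246+92+92+92+92+92+30 = 736; mod 256 = 224 → e0.

e0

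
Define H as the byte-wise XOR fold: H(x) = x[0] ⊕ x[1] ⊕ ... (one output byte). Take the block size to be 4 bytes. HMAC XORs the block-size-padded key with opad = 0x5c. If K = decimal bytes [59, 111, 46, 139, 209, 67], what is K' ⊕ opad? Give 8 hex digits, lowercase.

3f5c5c5c

Key decimal bytes [59, 111, 46, 139, 209, 67] = 3b 6f 2e 8b d1 43 is 6 bytes > B = 4, so hash it first: H(key) = 63, then zero-pad to 4 bytes: K' = 63 00 00 00.
XOR each byte with 0x5c: 63⊕5c=3f, 00⊕5c=5c, 00⊕5c=5c, 00⊕5c=5c.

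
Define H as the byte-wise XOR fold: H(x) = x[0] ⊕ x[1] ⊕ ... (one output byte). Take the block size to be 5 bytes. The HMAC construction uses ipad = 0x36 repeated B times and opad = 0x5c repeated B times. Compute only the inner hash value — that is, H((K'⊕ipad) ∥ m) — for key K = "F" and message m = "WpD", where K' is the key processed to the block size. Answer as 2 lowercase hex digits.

Key "F" = 46 is 1 byte ≤ B = 5; zero-pad to 5 bytes: K' = 46 00 00 00 00.
K' ⊕ ipad = 70 36 36 36 36.
Inner input = 70 36 36 36 36 ∥ 57 70 44.
Inner hash: XOR 70⊕36⊕36⊕36⊕36⊕57⊕70⊕44 = 13.

13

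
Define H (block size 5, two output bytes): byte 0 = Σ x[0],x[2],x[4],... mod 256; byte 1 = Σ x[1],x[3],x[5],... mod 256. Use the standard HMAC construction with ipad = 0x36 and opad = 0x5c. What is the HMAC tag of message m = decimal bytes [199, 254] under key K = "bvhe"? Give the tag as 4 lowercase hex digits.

Key "bvhe" = 62 76 68 65 is 4 bytes ≤ B = 5; zero-pad to 5 bytes: K' = 62 76 68 65 00.
K' ⊕ ipad = 54 40 5e 53 36.  K' ⊕ opad = 3e 2a 34 39 5c.
Inner input = (K'⊕ipad) ∥ m = 54 40 5e 53 36 ∥ c7 fe.
Inner hash: even-index sum = 486 mod 256 = 230; odd-index sum = 346 mod 256 = 90 → e6 5a.
Outer input = (K'⊕opad) ∥ inner = 3e 2a 34 39 5c ∥ e6 5a.
Outer hash (tag): even-index sum = 296 mod 256 = 40; odd-index sum = 329 mod 256 = 73 → 28 49.

2849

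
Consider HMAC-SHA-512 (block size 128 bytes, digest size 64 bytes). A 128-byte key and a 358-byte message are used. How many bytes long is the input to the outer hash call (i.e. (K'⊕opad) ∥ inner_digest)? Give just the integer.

Key is 128 ≤ 128 bytes, zero-padded: |K'| = 128.
Outer input = (K'⊕opad) ∥ H(inner) → 128 + 64 = 192 bytes.

192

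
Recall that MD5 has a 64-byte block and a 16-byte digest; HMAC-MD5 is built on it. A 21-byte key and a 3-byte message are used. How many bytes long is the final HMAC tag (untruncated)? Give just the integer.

The tag is one MD5 digest: 16 bytes.

16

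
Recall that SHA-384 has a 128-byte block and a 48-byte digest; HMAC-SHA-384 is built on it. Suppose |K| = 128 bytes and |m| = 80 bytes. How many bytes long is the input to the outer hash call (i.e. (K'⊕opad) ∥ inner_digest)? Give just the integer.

176

Key is 128 ≤ 128 bytes, zero-padded: |K'| = 128.
Outer input = (K'⊕opad) ∥ H(inner) → 128 + 48 = 176 bytes.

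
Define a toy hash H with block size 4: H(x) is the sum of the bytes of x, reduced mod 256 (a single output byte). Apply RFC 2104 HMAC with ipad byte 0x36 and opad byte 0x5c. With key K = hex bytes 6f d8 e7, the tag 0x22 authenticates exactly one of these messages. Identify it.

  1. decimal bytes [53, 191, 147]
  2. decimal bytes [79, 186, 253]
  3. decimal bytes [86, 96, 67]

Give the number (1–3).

2

Key hex bytes 6f d8 e7 is 3 bytes ≤ B = 4; zero-pad to 4 bytes: K' = 6f d8 e7 00.
K' ⊕ ipad = 59 ee d1 36; K' ⊕ opad = 33 84 bb 5c.
m1: inner = H(59 ee d1 36 35 bf 93) = d5; tag = H(33 84 bb 5c d5) = a3
m2: inner = H(59 ee d1 36 4f ba fd) = 54; tag = H(33 84 bb 5c 54) = 22 ← matches
m3: inner = H(59 ee d1 36 56 60 43) = 47; tag = H(33 84 bb 5c 47) = 15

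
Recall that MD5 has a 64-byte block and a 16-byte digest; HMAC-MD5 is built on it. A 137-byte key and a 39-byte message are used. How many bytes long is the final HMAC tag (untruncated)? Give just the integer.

16

The tag is one MD5 digest: 16 bytes.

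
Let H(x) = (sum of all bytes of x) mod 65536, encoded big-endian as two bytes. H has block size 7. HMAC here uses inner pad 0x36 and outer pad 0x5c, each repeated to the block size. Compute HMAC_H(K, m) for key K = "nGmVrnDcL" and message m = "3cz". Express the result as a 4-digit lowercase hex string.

Key "nGmVrnDcL" = 6e 47 6d 56 72 6e 44 63 4c is 9 bytes > B = 7, so hash it first: H(key) = 03 4b, then zero-pad to 7 bytes: K' = 03 4b 00 00 00 00 00.
K' ⊕ ipad = 35 7d 36 36 36 36 36.  K' ⊕ opad = 5f 17 5c 5c 5c 5c 5c.
Inner input = (K'⊕ipad) ∥ m = 35 7d 36 36 36 36 36 ∥ 33 63 7a.
Inner hash: sum = 53+125+54+54+54+54+54+51+99+122 = 720 → 02 d0.
Outer input = (K'⊕opad) ∥ inner = 5f 17 5c 5c 5c 5c 5c ∥ 02 d0.
Outer hash (tag): sum = 95+23+92+92+92+92+92+2+208 = 788 → 03 14.

0314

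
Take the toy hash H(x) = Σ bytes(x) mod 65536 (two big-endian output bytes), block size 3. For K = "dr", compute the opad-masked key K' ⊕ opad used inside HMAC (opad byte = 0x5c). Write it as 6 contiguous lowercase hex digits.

382e5c

Key "dr" = 64 72 is 2 bytes ≤ B = 3; zero-pad to 3 bytes: K' = 64 72 00.
XOR each byte with 0x5c: 64⊕5c=38, 72⊕5c=2e, 00⊕5c=5c.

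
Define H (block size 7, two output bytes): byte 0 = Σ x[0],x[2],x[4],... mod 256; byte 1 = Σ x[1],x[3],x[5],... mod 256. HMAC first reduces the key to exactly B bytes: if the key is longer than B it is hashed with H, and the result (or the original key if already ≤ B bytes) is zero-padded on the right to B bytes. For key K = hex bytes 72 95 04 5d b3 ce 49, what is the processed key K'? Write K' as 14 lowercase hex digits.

Key hex bytes 72 95 04 5d b3 ce 49 is exactly B = 7 bytes: K' = 72 95 04 5d b3 ce 49.

7295045db3ce49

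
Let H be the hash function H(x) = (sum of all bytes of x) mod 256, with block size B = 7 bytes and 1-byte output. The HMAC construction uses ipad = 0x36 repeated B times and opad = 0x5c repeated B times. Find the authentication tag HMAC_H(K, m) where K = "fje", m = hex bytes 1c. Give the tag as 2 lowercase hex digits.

Key "fje" = 66 6a 65 is 3 bytes ≤ B = 7; zero-pad to 7 bytes: K' = 66 6a 65 00 00 00 00.
K' ⊕ ipad = 50 5c 53 36 36 36 36.  K' ⊕ opad = 3a 36 39 5c 5c 5c 5c.
Inner input = (K'⊕ipad) ∥ m = 50 5c 53 36 36 36 36 ∥ 1c.
Inner hash: sum = 80+92+83+54+54+54+54+28 = 499; mod 256 = 243 → f3.
Outer input = (K'⊕opad) ∥ inner = 3a 36 39 5c 5c 5c 5c ∥ f3.
Outer hash (tag): sum = 58+54+57+92+92+92+92+243 = 780; mod 256 = 12 → 0c.

0c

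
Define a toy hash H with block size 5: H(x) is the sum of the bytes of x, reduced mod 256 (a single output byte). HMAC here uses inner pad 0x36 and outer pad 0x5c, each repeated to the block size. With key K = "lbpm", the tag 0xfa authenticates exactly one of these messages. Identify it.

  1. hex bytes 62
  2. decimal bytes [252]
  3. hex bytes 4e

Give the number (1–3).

Key "lbpm" = 6c 62 70 6d is 4 bytes ≤ B = 5; zero-pad to 5 bytes: K' = 6c 62 70 6d 00.
K' ⊕ ipad = 5a 54 46 5b 36; K' ⊕ opad = 30 3e 2c 31 5c.
m1: inner = H(5a 54 46 5b 36 62) = e7; tag = H(30 3e 2c 31 5c e7) = 0e
m2: inner = H(5a 54 46 5b 36 fc) = 81; tag = H(30 3e 2c 31 5c 81) = a8
m3: inner = H(5a 54 46 5b 36 4e) = d3; tag = H(30 3e 2c 31 5c d3) = fa ← matches

3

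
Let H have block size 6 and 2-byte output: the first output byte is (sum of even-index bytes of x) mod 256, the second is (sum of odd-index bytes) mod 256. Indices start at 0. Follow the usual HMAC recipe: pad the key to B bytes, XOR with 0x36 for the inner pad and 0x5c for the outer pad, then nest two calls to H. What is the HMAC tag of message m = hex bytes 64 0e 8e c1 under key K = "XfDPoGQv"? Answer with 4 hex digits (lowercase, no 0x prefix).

Key "XfDPoGQv" = 58 66 44 50 6f 47 51 76 is 8 bytes > B = 6, so hash it first: H(key) = 5c 73, then zero-pad to 6 bytes: K' = 5c 73 00 00 00 00.
K' ⊕ ipad = 6a 45 36 36 36 36.  K' ⊕ opad = 00 2f 5c 5c 5c 5c.
Inner input = (K'⊕ipad) ∥ m = 6a 45 36 36 36 36 ∥ 64 0e 8e c1.
Inner hash: even-index sum = 456 mod 256 = 200; odd-index sum = 384 mod 256 = 128 → c8 80.
Outer input = (K'⊕opad) ∥ inner = 00 2f 5c 5c 5c 5c ∥ c8 80.
Outer hash (tag): even-index sum = 384 mod 256 = 128; odd-index sum = 359 mod 256 = 103 → 80 67.

8067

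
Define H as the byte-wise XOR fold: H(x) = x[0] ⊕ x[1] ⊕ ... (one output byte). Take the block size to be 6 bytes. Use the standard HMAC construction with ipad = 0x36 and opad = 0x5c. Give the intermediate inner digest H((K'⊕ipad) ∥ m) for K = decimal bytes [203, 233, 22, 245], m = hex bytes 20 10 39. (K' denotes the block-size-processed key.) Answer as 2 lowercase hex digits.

Key decimal bytes [203, 233, 22, 245] = cb e9 16 f5 is 4 bytes ≤ B = 6; zero-pad to 6 bytes: K' = cb e9 16 f5 00 00.
K' ⊕ ipad = fd df 20 c3 36 36.
Inner input = fd df 20 c3 36 36 ∥ 20 10 39.
Inner hash: XOR fd⊕df⊕20⊕c3⊕36⊕36⊕20⊕10⊕39 = c8.

c8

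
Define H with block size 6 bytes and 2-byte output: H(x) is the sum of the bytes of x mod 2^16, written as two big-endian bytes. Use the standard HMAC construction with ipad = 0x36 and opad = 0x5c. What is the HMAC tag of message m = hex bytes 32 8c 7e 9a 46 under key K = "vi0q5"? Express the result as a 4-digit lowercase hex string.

Key "vi0q5" = 76 69 30 71 35 is 5 bytes ≤ B = 6; zero-pad to 6 bytes: K' = 76 69 30 71 35 00.
K' ⊕ ipad = 40 5f 06 47 03 36.  K' ⊕ opad = 2a 35 6c 2d 69 5c.
Inner input = (K'⊕ipad) ∥ m = 40 5f 06 47 03 36 ∥ 32 8c 7e 9a 46.
Inner hash: sum = 64+95+6+71+3+54+50+140+126+154+70 = 833 → 03 41.
Outer input = (K'⊕opad) ∥ inner = 2a 35 6c 2d 69 5c ∥ 03 41.
Outer hash (tag): sum = 42+53+108+45+105+92+3+65 = 513 → 02 01.

0201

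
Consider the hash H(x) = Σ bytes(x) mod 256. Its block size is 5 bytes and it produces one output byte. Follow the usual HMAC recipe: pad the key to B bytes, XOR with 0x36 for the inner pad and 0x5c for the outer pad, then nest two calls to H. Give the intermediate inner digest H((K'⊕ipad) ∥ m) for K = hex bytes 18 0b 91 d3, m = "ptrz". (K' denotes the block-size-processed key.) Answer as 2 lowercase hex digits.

fd

Key hex bytes 18 0b 91 d3 is 4 bytes ≤ B = 5; zero-pad to 5 bytes: K' = 18 0b 91 d3 00.
K' ⊕ ipad = 2e 3d a7 e5 36.
Inner input = 2e 3d a7 e5 36 ∥ 70 74 72 7a.
Inner hash: sum = 46+61+167+229+54+112+116+114+122 = 1021; mod 256 = 253 → fd.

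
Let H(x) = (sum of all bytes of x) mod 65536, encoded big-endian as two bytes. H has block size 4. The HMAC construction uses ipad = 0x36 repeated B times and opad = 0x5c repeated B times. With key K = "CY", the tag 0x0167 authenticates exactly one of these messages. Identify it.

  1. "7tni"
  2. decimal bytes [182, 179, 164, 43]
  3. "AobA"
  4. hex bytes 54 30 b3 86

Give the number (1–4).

2

Key "CY" = 43 59 is 2 bytes ≤ B = 4; zero-pad to 4 bytes: K' = 43 59 00 00.
K' ⊕ ipad = 75 6f 36 36; K' ⊕ opad = 1f 05 5c 5c.
m1: inner = H(75 6f 36 36 37 74 6e 69) = 02 d2; tag = H(1f 05 5c 5c 02 d2) = 01b0
m2: inner = H(75 6f 36 36 b6 b3 a4 2b) = 03 88; tag = H(1f 05 5c 5c 03 88) = 0167 ← matches
m3: inner = H(75 6f 36 36 41 6f 62 41) = 02 a3; tag = H(1f 05 5c 5c 02 a3) = 0181
m4: inner = H(75 6f 36 36 54 30 b3 86) = 03 0d; tag = H(1f 05 5c 5c 03 0d) = 00ec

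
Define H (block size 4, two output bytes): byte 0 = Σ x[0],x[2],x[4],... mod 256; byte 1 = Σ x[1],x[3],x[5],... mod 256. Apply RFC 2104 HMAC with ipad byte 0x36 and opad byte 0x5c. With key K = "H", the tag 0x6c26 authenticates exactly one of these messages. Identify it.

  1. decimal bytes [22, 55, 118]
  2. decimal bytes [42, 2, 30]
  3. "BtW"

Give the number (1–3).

Key "H" = 48 is 1 byte ≤ B = 4; zero-pad to 4 bytes: K' = 48 00 00 00.
K' ⊕ ipad = 7e 36 36 36; K' ⊕ opad = 14 5c 5c 5c.
m1: inner = H(7e 36 36 36 16 37 76) = 40 a3; tag = H(14 5c 5c 5c 40 a3) = b05b
m2: inner = H(7e 36 36 36 2a 02 1e) = fc 6e; tag = H(14 5c 5c 5c fc 6e) = 6c26 ← matches
m3: inner = H(7e 36 36 36 42 74 57) = 4d e0; tag = H(14 5c 5c 5c 4d e0) = bd98

2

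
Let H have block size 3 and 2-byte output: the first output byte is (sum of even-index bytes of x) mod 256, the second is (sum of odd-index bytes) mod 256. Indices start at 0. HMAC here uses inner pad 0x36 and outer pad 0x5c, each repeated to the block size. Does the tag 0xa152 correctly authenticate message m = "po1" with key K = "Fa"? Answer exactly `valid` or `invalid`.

Key "Fa" = 46 61 is 2 bytes ≤ B = 3; zero-pad to 3 bytes: K' = 46 61 00.
K' ⊕ ipad = 70 57 36; K' ⊕ opad = 1a 3d 5c.
Inner hash: even-index sum = 277 mod 256 = 21; odd-index sum = 248 mod 256 = 248 → 15 f8.
Outer hash (recomputed tag): even-index sum = 366 mod 256 = 110; odd-index sum = 82 mod 256 = 82 → 6e 52.
Recomputed tag = 6e52; claimed = a152 → mismatch.

invalid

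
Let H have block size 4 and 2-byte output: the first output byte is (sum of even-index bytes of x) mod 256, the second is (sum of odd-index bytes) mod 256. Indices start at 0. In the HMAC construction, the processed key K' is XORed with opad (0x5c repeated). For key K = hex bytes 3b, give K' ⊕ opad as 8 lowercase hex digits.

Key hex bytes 3b is 1 byte ≤ B = 4; zero-pad to 4 bytes: K' = 3b 00 00 00.
XOR each byte with 0x5c: 3b⊕5c=67, 00⊕5c=5c, 00⊕5c=5c, 00⊕5c=5c.

675c5c5c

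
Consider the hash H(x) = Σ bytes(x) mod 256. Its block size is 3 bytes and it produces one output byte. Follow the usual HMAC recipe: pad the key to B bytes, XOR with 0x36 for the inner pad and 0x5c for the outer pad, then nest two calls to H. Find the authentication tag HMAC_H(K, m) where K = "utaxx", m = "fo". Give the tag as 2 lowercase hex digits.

6b

Key "utaxx" = 75 74 61 78 78 is 5 bytes > B = 3, so hash it first: H(key) = 3a, then zero-pad to 3 bytes: K' = 3a 00 00.
K' ⊕ ipad = 0c 36 36.  K' ⊕ opad = 66 5c 5c.
Inner input = (K'⊕ipad) ∥ m = 0c 36 36 ∥ 66 6f.
Inner hash: sum = 12+54+54+102+111 = 333; mod 256 = 77 → 4d.
Outer input = (K'⊕opad) ∥ inner = 66 5c 5c ∥ 4d.
Outer hash (tag): sum = 102+92+92+77 = 363; mod 256 = 107 → 6b.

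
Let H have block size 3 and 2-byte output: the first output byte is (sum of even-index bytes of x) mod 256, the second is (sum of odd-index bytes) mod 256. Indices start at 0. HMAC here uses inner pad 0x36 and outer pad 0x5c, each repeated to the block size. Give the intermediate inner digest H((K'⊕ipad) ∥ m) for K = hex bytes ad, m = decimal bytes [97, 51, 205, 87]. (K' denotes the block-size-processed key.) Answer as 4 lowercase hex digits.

Key hex bytes ad is 1 byte ≤ B = 3; zero-pad to 3 bytes: K' = ad 00 00.
K' ⊕ ipad = 9b 36 36.
Inner input = 9b 36 36 ∥ 61 33 cd 57.
Inner hash: even-index sum = 347 mod 256 = 91; odd-index sum = 356 mod 256 = 100 → 5b 64.

5b64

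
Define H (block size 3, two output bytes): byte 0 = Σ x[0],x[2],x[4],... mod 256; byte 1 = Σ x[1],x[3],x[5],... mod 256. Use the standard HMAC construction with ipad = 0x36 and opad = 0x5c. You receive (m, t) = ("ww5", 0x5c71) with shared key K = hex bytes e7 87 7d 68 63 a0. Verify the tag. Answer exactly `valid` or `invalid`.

valid

Key hex bytes e7 87 7d 68 63 a0 is 6 bytes > B = 3, so hash it first: H(key) = c7 8f, then zero-pad to 3 bytes: K' = c7 8f 00.
K' ⊕ ipad = f1 b9 36; K' ⊕ opad = 9b d3 5c.
Inner hash: even-index sum = 414 mod 256 = 158; odd-index sum = 357 mod 256 = 101 → 9e 65.
Outer hash (recomputed tag): even-index sum = 348 mod 256 = 92; odd-index sum = 369 mod 256 = 113 → 5c 71.
Recomputed tag = 5c71; claimed = 5c71 → match.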